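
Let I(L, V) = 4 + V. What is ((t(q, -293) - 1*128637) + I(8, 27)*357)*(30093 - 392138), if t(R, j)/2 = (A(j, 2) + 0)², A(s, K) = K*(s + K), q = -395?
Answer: -202701030510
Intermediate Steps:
A(s, K) = K*(K + s)
t(R, j) = 2*(4 + 2*j)² (t(R, j) = 2*(2*(2 + j) + 0)² = 2*((4 + 2*j) + 0)² = 2*(4 + 2*j)²)
((t(q, -293) - 1*128637) + I(8, 27)*357)*(30093 - 392138) = ((8*(2 - 293)² - 1*128637) + (4 + 27)*357)*(30093 - 392138) = ((8*(-291)² - 128637) + 31*357)*(-362045) = ((8*84681 - 128637) + 11067)*(-362045) = ((677448 - 128637) + 11067)*(-362045) = (548811 + 11067)*(-362045) = 559878*(-362045) = -202701030510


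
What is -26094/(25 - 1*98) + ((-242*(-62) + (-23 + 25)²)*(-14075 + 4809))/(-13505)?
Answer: 143891518/13505 ≈ 10655.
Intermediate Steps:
-26094/(25 - 1*98) + ((-242*(-62) + (-23 + 25)²)*(-14075 + 4809))/(-13505) = -26094/(25 - 98) + ((15004 + 2²)*(-9266))*(-1/13505) = -26094/(-73) + ((15004 + 4)*(-9266))*(-1/13505) = -26094*(-1/73) + (15008*(-9266))*(-1/13505) = 26094/73 - 139064128*(-1/13505) = 26094/73 + 139064128/13505 = 143891518/13505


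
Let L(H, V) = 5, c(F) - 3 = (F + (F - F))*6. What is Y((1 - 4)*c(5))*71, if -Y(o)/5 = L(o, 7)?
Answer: -1775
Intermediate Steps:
c(F) = 3 + 6*F (c(F) = 3 + (F + (F - F))*6 = 3 + (F + 0)*6 = 3 + F*6 = 3 + 6*F)
Y(o) = -25 (Y(o) = -5*5 = -25)
Y((1 - 4)*c(5))*71 = -25*71 = -1775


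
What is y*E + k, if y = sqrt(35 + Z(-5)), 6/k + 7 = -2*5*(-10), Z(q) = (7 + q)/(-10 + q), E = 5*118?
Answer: 2/31 + 118*sqrt(7845)/3 ≈ 3483.9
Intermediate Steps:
E = 590
Z(q) = (7 + q)/(-10 + q)
k = 2/31 (k = 6/(-7 - 2*5*(-10)) = 6/(-7 - 10*(-10)) = 6/(-7 + 100) = 6/93 = 6*(1/93) = 2/31 ≈ 0.064516)
y = sqrt(7845)/15 (y = sqrt(35 + (7 - 5)/(-10 - 5)) = sqrt(35 + 2/(-15)) = sqrt(35 - 1/15*2) = sqrt(35 - 2/15) = sqrt(523/15) = sqrt(7845)/15 ≈ 5.9048)
y*E + k = (sqrt(7845)/15)*590 + 2/31 = 118*sqrt(7845)/3 + 2/31 = 2/31 + 118*sqrt(7845)/3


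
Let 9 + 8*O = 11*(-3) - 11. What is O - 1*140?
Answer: -1173/8 ≈ -146.63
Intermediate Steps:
O = -53/8 (O = -9/8 + (11*(-3) - 11)/8 = -9/8 + (-33 - 11)/8 = -9/8 + (1/8)*(-44) = -9/8 - 11/2 = -53/8 ≈ -6.6250)
O - 1*140 = -53/8 - 1*140 = -53/8 - 140 = -1173/8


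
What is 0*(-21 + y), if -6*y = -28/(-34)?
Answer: 0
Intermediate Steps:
y = -7/51 (y = -(-14)/(3*(-34)) = -(-14)*(-1)/(3*34) = -⅙*14/17 = -7/51 ≈ -0.13725)
0*(-21 + y) = 0*(-21 - 7/51) = 0*(-1078/51) = 0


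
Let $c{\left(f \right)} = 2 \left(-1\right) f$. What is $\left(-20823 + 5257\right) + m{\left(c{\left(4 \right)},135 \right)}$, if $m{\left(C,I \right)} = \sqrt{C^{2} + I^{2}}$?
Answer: $-15566 + \sqrt{18289} \approx -15431.0$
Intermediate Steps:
$c{\left(f \right)} = - 2 f$
$\left(-20823 + 5257\right) + m{\left(c{\left(4 \right)},135 \right)} = \left(-20823 + 5257\right) + \sqrt{\left(\left(-2\right) 4\right)^{2} + 135^{2}} = -15566 + \sqrt{\left(-8\right)^{2} + 18225} = -15566 + \sqrt{64 + 18225} = -15566 + \sqrt{18289}$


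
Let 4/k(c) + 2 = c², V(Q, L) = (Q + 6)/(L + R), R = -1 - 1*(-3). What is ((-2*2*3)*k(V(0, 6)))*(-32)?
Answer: -24576/23 ≈ -1068.5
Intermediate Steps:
R = 2 (R = -1 + 3 = 2)
V(Q, L) = (6 + Q)/(2 + L) (V(Q, L) = (Q + 6)/(L + 2) = (6 + Q)/(2 + L))
k(c) = 4/(-2 + c²)
((-2*2*3)*k(V(0, 6)))*(-32) = ((-2*2*3)*(4/(-2 + ((6 + 0)/(2 + 6))²)))*(-32) = ((-4*3)*(4/(-2 + (6/8)²)))*(-32) = -48/(-2 + ((⅛)*6)²)*(-32) = -48/(-2 + (¾)²)*(-32) = -48/(-2 + 9/16)*(-32) = -48/(-23/16)*(-32) = -48*(-16)/23*(-32) = -12*(-64/23)*(-32) = (768/23)*(-32) = -24576/23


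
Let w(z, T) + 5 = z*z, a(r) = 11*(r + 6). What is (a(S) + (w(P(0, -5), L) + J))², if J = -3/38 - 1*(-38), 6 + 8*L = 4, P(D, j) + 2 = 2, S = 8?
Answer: 50452609/1444 ≈ 34940.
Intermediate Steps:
P(D, j) = 0 (P(D, j) = -2 + 2 = 0)
L = -¼ (L = -¾ + (⅛)*4 = -¾ + ½ = -¼ ≈ -0.25000)
a(r) = 66 + 11*r (a(r) = 11*(6 + r) = 66 + 11*r)
w(z, T) = -5 + z² (w(z, T) = -5 + z*z = -5 + z²)
J = 1441/38 (J = -3*1/38 + 38 = -3/38 + 38 = 1441/38 ≈ 37.921)
(a(S) + (w(P(0, -5), L) + J))² = ((66 + 11*8) + ((-5 + 0²) + 1441/38))² = ((66 + 88) + ((-5 + 0) + 1441/38))² = (154 + (-5 + 1441/38))² = (154 + 1251/38)² = (7103/38)² = 50452609/1444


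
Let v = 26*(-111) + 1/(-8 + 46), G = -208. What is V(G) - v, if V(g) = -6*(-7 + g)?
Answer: 158687/38 ≈ 4176.0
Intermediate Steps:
V(g) = 42 - 6*g
v = -109667/38 (v = -2886 + 1/38 = -109667/38 ≈ -2886.0)
V(G) - v = (42 - 6*(-208)) - 1*(-109667/38) = (42 + 1248) + 109667/38 = 1290 + 109667/38 = 158687/38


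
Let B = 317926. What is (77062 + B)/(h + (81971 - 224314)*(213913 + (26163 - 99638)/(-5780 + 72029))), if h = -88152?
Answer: -13083780006/1008606192672757 ≈ -1.2972e-5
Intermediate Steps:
(77062 + B)/(h + (81971 - 224314)*(213913 + (26163 - 99638)/(-5780 + 72029))) = (77062 + 317926)/(-88152 + (81971 - 224314)*(213913 + (26163 - 99638)/(-5780 + 72029))) = 394988/(-88152 - 142343*(213913 - 73475/66249)) = 394988/(-88152 - 142343*14171448862/66249) = 394988/(-88152 - 2017206545363666/66249) = 394988/(-2017212385345514/66249) = 394988*(-66249/2017212385345514) = -13083780006/1008606192672757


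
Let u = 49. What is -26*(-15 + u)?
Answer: -884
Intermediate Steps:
-26*(-15 + u) = -26*(-15 + 49) = -26*34 = -884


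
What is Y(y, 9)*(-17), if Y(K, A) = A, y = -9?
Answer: -153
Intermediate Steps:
Y(y, 9)*(-17) = 9*(-17) = -153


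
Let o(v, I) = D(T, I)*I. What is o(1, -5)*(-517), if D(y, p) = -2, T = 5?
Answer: -5170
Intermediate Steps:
o(v, I) = -2*I
o(1, -5)*(-517) = -2*(-5)*(-517) = 10*(-517) = -5170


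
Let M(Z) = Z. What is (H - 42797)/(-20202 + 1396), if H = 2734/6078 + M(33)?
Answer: 129958429/57151434 ≈ 2.2739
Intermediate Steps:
H = 101654/3039 (H = 2734/6078 + 33 = 2734*(1/6078) + 33 = 1367/3039 + 33 = 101654/3039 ≈ 33.450)
(H - 42797)/(-20202 + 1396) = (101654/3039 - 42797)/(-20202 + 1396) = -129958429/3039/(-18806) = -129958429/3039*(-1/18806) = 129958429/57151434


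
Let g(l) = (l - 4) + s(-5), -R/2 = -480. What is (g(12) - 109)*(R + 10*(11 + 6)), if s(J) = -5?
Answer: -119780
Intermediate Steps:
R = 960 (R = -2*(-480) = 960)
g(l) = -9 + l (g(l) = (l - 4) - 5 = (-4 + l) - 5 = -9 + l)
(g(12) - 109)*(R + 10*(11 + 6)) = ((-9 + 12) - 109)*(960 + 10*(11 + 6)) = (3 - 109)*(960 + 10*17) = -106*(960 + 170) = -106*1130 = -119780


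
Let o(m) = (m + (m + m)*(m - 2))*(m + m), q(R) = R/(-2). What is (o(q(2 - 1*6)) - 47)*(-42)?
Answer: 1638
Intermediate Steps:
q(R) = -R/2 (q(R) = R*(-½) = -R/2)
o(m) = 2*m*(m + 2*m*(-2 + m)) (o(m) = (m + (2*m)*(-2 + m))*(2*m) = (m + 2*m*(-2 + m))*(2*m) = 2*m*(m + 2*m*(-2 + m)))
(o(q(2 - 1*6)) - 47)*(-42) = ((-(2 - 1*6)/2)²*(-6 + 4*(-(2 - 1*6)/2)) - 47)*(-42) = ((-(2 - 6)/2)²*(-6 + 4*(-(2 - 6)/2)) - 47)*(-42) = ((-½*(-4))²*(-6 + 4*(-½*(-4))) - 47)*(-42) = (2²*(-6 + 4*2) - 47)*(-42) = (4*(-6 + 8) - 47)*(-42) = (4*2 - 47)*(-42) = (8 - 47)*(-42) = -39*(-42) = 1638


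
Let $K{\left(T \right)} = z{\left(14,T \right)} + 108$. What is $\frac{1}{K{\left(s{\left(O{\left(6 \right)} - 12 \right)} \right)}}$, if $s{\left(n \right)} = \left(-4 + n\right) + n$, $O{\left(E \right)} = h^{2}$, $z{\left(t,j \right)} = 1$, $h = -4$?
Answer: $\frac{1}{109} \approx 0.0091743$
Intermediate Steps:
$O{\left(E \right)} = 16$ ($O{\left(E \right)} = \left(-4\right)^{2} = 16$)
$s{\left(n \right)} = -4 + 2 n$
$K{\left(T \right)} = 109$ ($K{\left(T \right)} = 1 + 108 = 109$)
$\frac{1}{K{\left(s{\left(O{\left(6 \right)} - 12 \right)} \right)}} = \frac{1}{109}$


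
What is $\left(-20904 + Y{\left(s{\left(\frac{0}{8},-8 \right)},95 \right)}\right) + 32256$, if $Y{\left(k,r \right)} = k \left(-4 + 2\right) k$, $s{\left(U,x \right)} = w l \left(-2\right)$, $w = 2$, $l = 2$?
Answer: $11224$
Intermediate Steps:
$s{\left(U,x \right)} = -8$ ($s{\left(U,x \right)} = 2 \cdot 2 \left(-2\right) = 4 \left(-2\right) = -8$)
$Y{\left(k,r \right)} = - 2 k^{2}$ ($Y{\left(k,r \right)} = k \left(-2\right) k = - 2 k k = - 2 k^{2}$)
$\left(-20904 + Y{\left(s{\left(\frac{0}{8},-8 \right)},95 \right)}\right) + 32256 = \left(-20904 - 2 \left(-8\right)^{2}\right) + 32256 = \left(-20904 - 128\right) + 32256 = -21032 + 32256 = 11224$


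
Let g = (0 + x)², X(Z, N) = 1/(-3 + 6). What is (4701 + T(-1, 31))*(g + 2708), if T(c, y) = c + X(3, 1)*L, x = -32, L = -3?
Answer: 17536668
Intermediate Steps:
X(Z, N) = ⅓ (X(Z, N) = 1/3 = ⅓)
g = 1024 (g = (0 - 32)² = (-32)² = 1024)
T(c, y) = -1 + c (T(c, y) = c + (⅓)*(-3) = c - 1 = -1 + c)
(4701 + T(-1, 31))*(g + 2708) = (4701 + (-1 - 1))*(1024 + 2708) = (4701 - 2)*3732 = 4699*3732 = 17536668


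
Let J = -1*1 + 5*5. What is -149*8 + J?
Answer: -1168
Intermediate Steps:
J = 24 (J = -1 + 25 = 24)
-149*8 + J = -149*8 + 24 = -1192 + 24 = -1168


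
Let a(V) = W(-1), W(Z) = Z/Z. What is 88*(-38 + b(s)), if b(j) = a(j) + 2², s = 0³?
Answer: -2904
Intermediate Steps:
W(Z) = 1
a(V) = 1
s = 0
b(j) = 5 (b(j) = 1 + 2² = 1 + 4 = 5)
88*(-38 + b(s)) = 88*(-38 + 5) = 88*(-33) = -2904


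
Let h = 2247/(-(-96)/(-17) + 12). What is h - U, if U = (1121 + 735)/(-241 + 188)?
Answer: 741665/1908 ≈ 388.71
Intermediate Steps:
U = -1856/53 (U = 1856/(-53) = 1856*(-1/53) = -1856/53 ≈ -35.019)
h = 12733/36 (h = 2247/(-(-96)*(-1)/17 + 12) = 2247/(-32*3/17 + 12) = 2247/(-96/17 + 12) = 2247/(108/17) = 2247*(17/108) = 12733/36 ≈ 353.69)
h - U = 12733/36 - 1*(-1856/53) = 12733/36 + 1856/53 = 741665/1908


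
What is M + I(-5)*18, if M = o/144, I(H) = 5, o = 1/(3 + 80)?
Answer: 1075681/11952 ≈ 90.000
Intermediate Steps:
o = 1/83 ≈ 0.012048
M = 1/11952 (M = (1/83)/144 = (1/83)*(1/144) = 1/11952 ≈ 8.3668e-5)
M + I(-5)*18 = 1/11952 + 5*18 = 1/11952 + 90 = 1075681/11952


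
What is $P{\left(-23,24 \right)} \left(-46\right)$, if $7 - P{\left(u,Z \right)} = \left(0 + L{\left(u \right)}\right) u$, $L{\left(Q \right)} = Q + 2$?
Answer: $21896$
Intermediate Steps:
$L{\left(Q \right)} = 2 + Q$
$P{\left(u,Z \right)} = 7 - u \left(2 + u\right)$ ($P{\left(u,Z \right)} = 7 - \left(0 + \left(2 + u\right)\right) u = 7 - \left(2 + u\right) u = 7 - u \left(2 + u\right)$)
$P{\left(-23,24 \right)} \left(-46\right) = \left(7 - - 23 \left(2 - 23\right)\right) \left(-46\right) = \left(7 - \left(-23\right) \left(-21\right)\right) \left(-46\right) = \left(7 - 483\right) \left(-46\right) = \left(-476\right) \left(-46\right) = 21896$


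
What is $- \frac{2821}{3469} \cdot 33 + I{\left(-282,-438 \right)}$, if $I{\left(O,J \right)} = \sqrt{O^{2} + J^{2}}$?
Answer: $- \frac{93093}{3469} + 6 \sqrt{7538} \approx 494.09$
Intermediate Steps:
$I{\left(O,J \right)} = \sqrt{J^{2} + O^{2}}$
$- \frac{2821}{3469} \cdot 33 + I{\left(-282,-438 \right)} = - \frac{2821}{3469} \cdot 33 + \sqrt{\left(-438\right)^{2} + \left(-282\right)^{2}} = \left(-2821\right) \frac{1}{3469} \cdot 33 + \sqrt{191844 + 79524} = \left(- \frac{2821}{3469}\right) 33 + \sqrt{271368} = - \frac{93093}{3469} + 6 \sqrt{7538}$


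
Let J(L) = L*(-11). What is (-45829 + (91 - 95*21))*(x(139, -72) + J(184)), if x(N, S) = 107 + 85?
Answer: 87446856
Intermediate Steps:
x(N, S) = 192
J(L) = -11*L
(-45829 + (91 - 95*21))*(x(139, -72) + J(184)) = (-45829 + (91 - 95*21))*(192 - 11*184) = (-45829 + (91 - 1995))*(192 - 2024) = (-45829 - 1904)*(-1832) = -47733*(-1832) = 87446856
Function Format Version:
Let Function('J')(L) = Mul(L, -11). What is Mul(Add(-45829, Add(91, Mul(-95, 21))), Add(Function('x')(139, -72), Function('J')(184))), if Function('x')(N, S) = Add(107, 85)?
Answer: 87446856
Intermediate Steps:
Function('x')(N, S) = 192
Function('J')(L) = Mul(-11, L)
Mul(Add(-45829, Add(91, Mul(-95, 21))), Add(Function('x')(139, -72), Function('J')(184))) = Mul(Add(-45829, Add(91, Mul(-95, 21))), Add(192, Mul(-11, 184))) = Mul(Add(-45829, Add(91, -1995)), Add(192, -2024)) = Mul(Add(-45829, -1904), -1832) = Mul(-47733, -1832) = 87446856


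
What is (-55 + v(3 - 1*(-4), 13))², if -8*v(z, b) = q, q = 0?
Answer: 3025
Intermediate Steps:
v(z, b) = 0 (v(z, b) = -⅛*0 = 0)
(-55 + v(3 - 1*(-4), 13))² = (-55 + 0)² = (-55)² = 3025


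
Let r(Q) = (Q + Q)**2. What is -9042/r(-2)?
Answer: -4521/8 ≈ -565.13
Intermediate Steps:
r(Q) = 4*Q**2 (r(Q) = (2*Q)**2 = 4*Q**2)
-9042/r(-2) = -9042/(4*(-2)**2) = -9042/(4*4) = -9042/16 = -9042*1/16 = -4521/8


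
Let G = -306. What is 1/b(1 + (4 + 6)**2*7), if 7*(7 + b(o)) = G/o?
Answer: -4907/34655 ≈ -0.14160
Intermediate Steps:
b(o) = -7 - 306/(7*o) (b(o) = -7 + (-306/o)/7 = -7 - 306/(7*o))
1/b(1 + (4 + 6)**2*7) = 1/(-7 - 306/(7*(1 + (4 + 6)**2*7))) = 1/(-7 - 306/(7*(1 + 10**2*7))) = 1/(-7 - 306/(7*(1 + 100*7))) = 1/(-7 - 306/(7*(1 + 700))) = 1/(-7 - 306/7/701) = 1/(-7 - 306/7*1/701) = 1/(-7 - 306/4907) = 1/(-34655/4907) = -4907/34655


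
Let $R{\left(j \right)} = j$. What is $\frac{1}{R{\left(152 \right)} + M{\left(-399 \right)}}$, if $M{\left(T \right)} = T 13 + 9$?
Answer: $- \frac{1}{5026} \approx -0.00019897$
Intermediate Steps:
$M{\left(T \right)} = 9 + 13 T$ ($M{\left(T \right)} = 13 T + 9 = 9 + 13 T$)
$\frac{1}{R{\left(152 \right)} + M{\left(-399 \right)}} = \frac{1}{152 + \left(9 + 13 \left(-399\right)\right)} = \frac{1}{152 + \left(9 - 5187\right)} = \frac{1}{152 - 5178} = \frac{1}{-5026} = - \frac{1}{5026}$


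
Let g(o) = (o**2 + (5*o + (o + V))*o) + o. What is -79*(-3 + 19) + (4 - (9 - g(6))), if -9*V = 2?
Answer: -3037/3 ≈ -1012.3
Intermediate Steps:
V = -2/9 (V = -1/9*2 = -2/9 ≈ -0.22222)
g(o) = o + o**2 + o*(-2/9 + 6*o) (g(o) = (o**2 + (5*o + (o - 2/9))*o) + o = (o**2 + (5*o + (-2/9 + o))*o) + o = (o**2 + (-2/9 + 6*o)*o) + o = (o**2 + o*(-2/9 + 6*o)) + o = o + o**2 + o*(-2/9 + 6*o))
-79*(-3 + 19) + (4 - (9 - g(6))) = -79*(-3 + 19) + (4 - (9 - 7*6*(1 + 9*6)/9)) = -79*16 + (4 - (9 - 7*6*(1 + 54)/9)) = -1264 + (4 - (9 - 7*6*55/9)) = -1264 + (4 - (9 - 1*770/3)) = -1264 + (4 - (9 - 770/3)) = -1264 + (4 - 1*(-743/3)) = -1264 + (4 + 743/3) = -1264 + 755/3 = -3037/3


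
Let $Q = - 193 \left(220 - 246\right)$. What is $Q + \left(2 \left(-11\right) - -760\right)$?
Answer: $5756$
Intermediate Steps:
$Q = 5018$ ($Q = \left(-193\right) \left(-26\right) = 5018$)
$Q + \left(2 \left(-11\right) - -760\right) = 5018 + \left(2 \left(-11\right) - -760\right) = 5018 + \left(-22 + 760\right) = 5018 + 738 = 5756$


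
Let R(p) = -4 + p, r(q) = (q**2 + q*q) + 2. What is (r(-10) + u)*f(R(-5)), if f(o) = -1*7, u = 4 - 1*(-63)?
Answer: -1883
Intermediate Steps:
r(q) = 2 + 2*q**2 (r(q) = (q**2 + q**2) + 2 = 2*q**2 + 2 = 2 + 2*q**2)
u = 67 (u = 4 + 63 = 67)
f(o) = -7
(r(-10) + u)*f(R(-5)) = ((2 + 2*(-10)**2) + 67)*(-7) = ((2 + 2*100) + 67)*(-7) = ((2 + 200) + 67)*(-7) = (202 + 67)*(-7) = 269*(-7) = -1883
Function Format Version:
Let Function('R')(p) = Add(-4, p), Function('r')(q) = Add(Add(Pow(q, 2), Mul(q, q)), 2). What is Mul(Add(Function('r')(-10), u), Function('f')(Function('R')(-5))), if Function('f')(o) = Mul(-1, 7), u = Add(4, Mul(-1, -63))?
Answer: -1883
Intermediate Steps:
Function('r')(q) = Add(2, Mul(2, Pow(q, 2))) (Function('r')(q) = Add(Add(Pow(q, 2), Pow(q, 2)), 2) = Add(Mul(2, Pow(q, 2)), 2) = Add(2, Mul(2, Pow(q, 2))))
u = 67 (u = Add(4, 63) = 67)
Function('f')(o) = -7
Mul(Add(Function('r')(-10), u), Function('f')(Function('R')(-5))) = Mul(Add(Add(2, Mul(2, Pow(-10, 2))), 67), -7) = Mul(Add(Add(2, Mul(2, 100)), 67), -7) = Mul(Add(Add(2, 200), 67), -7) = Mul(Add(202, 67), -7) = Mul(269, -7) = -1883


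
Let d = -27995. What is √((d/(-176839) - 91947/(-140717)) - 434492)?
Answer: 6*I*√7473563147378566932300334/24884253563 ≈ 659.16*I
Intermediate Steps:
√((d/(-176839) - 91947/(-140717)) - 434492) = √((-27995/(-176839) - 91947/(-140717)) - 434492) = √((-27995*(-1/176839) - 91947*(-1/140717)) - 434492) = √((27995/176839 + 91947/140717) - 434492) = √(20199187948/24884253563 - 434492) = √(-10811988899907048/24884253563) = 6*I*√7473563147378566932300334/24884253563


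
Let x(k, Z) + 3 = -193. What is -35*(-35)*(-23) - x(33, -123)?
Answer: -27979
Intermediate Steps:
x(k, Z) = -196 (x(k, Z) = -3 - 193 = -196)
-35*(-35)*(-23) - x(33, -123) = -35*(-35)*(-23) - 1*(-196) = 1225*(-23) + 196 = -28175 + 196 = -27979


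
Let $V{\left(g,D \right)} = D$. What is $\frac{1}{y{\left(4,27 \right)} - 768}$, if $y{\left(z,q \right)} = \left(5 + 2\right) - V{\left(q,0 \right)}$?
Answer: $- \frac{1}{761} \approx -0.0013141$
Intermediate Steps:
$y{\left(z,q \right)} = 7$ ($y{\left(z,q \right)} = \left(5 + 2\right) - 0 = 7 + 0 = 7$)
$\frac{1}{y{\left(4,27 \right)} - 768} = \frac{1}{7 - 768} = \frac{1}{-761} = - \frac{1}{761}$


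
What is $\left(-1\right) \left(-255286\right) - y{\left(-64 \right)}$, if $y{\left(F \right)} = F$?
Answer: $255350$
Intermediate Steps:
$\left(-1\right) \left(-255286\right) - y{\left(-64 \right)} = \left(-1\right) \left(-255286\right) - -64 = 255286 + 64 = 255350$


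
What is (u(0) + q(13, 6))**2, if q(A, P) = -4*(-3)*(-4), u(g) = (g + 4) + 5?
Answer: 1521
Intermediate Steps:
u(g) = 9 + g (u(g) = (4 + g) + 5 = 9 + g)
q(A, P) = -48 (q(A, P) = 12*(-4) = -48)
(u(0) + q(13, 6))**2 = ((9 + 0) - 48)**2 = (9 - 48)**2 = (-39)**2 = 1521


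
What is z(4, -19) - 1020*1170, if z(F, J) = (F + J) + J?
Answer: -1193434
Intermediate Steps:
z(F, J) = F + 2*J
z(4, -19) - 1020*1170 = (4 + 2*(-19)) - 1020*1170 = (4 - 38) - 1193400 = -34 - 1193400 = -1193434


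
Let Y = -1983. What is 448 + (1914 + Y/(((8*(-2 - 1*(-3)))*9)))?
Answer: 56027/24 ≈ 2334.5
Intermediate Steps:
448 + (1914 + Y/(((8*(-2 - 1*(-3)))*9))) = 448 + (1914 - 1983*1/(72*(-2 - 1*(-3)))) = 448 + (1914 - 1983*1/(72*(-2 + 3))) = 448 + (1914 - 1983/((8*1)*9)) = 448 + (1914 - 1983/(8*9)) = 448 + (1914 - 1983/72) = 448 + (1914 - 1983*1/72) = 448 + (1914 - 661/24) = 448 + 45275/24 = 56027/24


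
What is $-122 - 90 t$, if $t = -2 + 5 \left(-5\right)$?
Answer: $2308$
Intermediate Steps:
$t = -27$ ($t = -2 - 25 = -27$)
$-122 - 90 t = -122 - -2430 = -122 + 2430 = 2308$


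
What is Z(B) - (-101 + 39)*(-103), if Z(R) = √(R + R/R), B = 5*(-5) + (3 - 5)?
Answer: -6386 + I*√26 ≈ -6386.0 + 5.099*I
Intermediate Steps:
B = -27 (B = -25 - 2 = -27)
Z(R) = √(1 + R) (Z(R) = √(R + 1) = √(1 + R))
Z(B) - (-101 + 39)*(-103) = √(1 - 27) - (-101 + 39)*(-103) = √(-26) - (-62)*(-103) = I*√26 - 1*6386 = I*√26 - 6386 = -6386 + I*√26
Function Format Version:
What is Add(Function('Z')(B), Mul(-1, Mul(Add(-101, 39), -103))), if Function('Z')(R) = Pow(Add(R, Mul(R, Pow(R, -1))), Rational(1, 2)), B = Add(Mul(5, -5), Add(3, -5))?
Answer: Add(-6386, Mul(I, Pow(26, Rational(1, 2)))) ≈ Add(-6386.0, Mul(5.0990, I))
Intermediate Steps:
B = -27 (B = Add(-25, -2) = -27)
Function('Z')(R) = Pow(Add(1, R), Rational(1, 2)) (Function('Z')(R) = Pow(Add(R, 1), Rational(1, 2)) = Pow(Add(1, R), Rational(1, 2)))
Add(Function('Z')(B), Mul(-1, Mul(Add(-101, 39), -103))) = Add(Pow(Add(1, -27), Rational(1, 2)), Mul(-1, Mul(Add(-101, 39), -103))) = Add(Pow(-26, Rational(1, 2)), Mul(-1, Mul(-62, -103))) = Add(Mul(I, Pow(26, Rational(1, 2))), Mul(-1, 6386)) = Add(Mul(I, Pow(26, Rational(1, 2))), -6386) = Add(-6386, Mul(I, Pow(26, Rational(1, 2))))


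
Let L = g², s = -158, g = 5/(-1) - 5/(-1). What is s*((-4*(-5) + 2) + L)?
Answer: -3476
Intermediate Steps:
g = 0 (g = 5*(-1) - 5*(-1) = -5 + 5 = 0)
L = 0 (L = 0² = 0)
s*((-4*(-5) + 2) + L) = -158*((-4*(-5) + 2) + 0) = -158*((20 + 2) + 0) = -158*(22 + 0) = -158*22 = -3476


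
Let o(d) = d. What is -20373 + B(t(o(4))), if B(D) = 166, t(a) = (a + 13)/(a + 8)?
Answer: -20207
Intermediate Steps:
t(a) = (13 + a)/(8 + a)
-20373 + B(t(o(4))) = -20373 + 166 = -20207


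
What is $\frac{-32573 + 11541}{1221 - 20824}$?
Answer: $\frac{21032}{19603} \approx 1.0729$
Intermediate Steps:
$\frac{-32573 + 11541}{1221 - 20824} = - \frac{21032}{-19603} = \left(-21032\right) \left(- \frac{1}{19603}\right) = \frac{21032}{19603}$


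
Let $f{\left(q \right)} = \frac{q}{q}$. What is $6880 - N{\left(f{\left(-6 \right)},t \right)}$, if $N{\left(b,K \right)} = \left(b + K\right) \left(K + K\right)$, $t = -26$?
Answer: $5580$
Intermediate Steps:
$f{\left(q \right)} = 1$
$N{\left(b,K \right)} = 2 K \left(K + b\right)$ ($N{\left(b,K \right)} = \left(K + b\right) 2 K = 2 K \left(K + b\right)$)
$6880 - N{\left(f{\left(-6 \right)},t \right)} = 6880 - 2 \left(-26\right) \left(-26 + 1\right) = 6880 - 2 \left(-26\right) \left(-25\right) = 6880 - 1300 = 5580$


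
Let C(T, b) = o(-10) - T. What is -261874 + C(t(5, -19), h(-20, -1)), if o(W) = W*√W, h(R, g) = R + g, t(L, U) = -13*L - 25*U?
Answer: -262284 - 10*I*√10 ≈ -2.6228e+5 - 31.623*I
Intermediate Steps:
t(L, U) = -25*U - 13*L
o(W) = W^(3/2)
C(T, b) = -T - 10*I*√10 (C(T, b) = (-10)^(3/2) - T = -10*I*√10 - T = -T - 10*I*√10)
-261874 + C(t(5, -19), h(-20, -1)) = -261874 + (-(-25*(-19) - 13*5) - 10*I*√10) = -261874 + (-(475 - 65) - 10*I*√10) = -261874 + (-1*410 - 10*I*√10) = -261874 + (-410 - 10*I*√10) = -262284 - 10*I*√10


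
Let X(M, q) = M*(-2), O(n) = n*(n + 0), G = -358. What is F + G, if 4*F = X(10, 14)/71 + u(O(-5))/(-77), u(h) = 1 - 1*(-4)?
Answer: -7830639/21868 ≈ -358.09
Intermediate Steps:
O(n) = n² (O(n) = n*n = n²)
X(M, q) = -2*M
u(h) = 5 (u(h) = 1 + 4 = 5)
F = -1895/21868 (F = (-2*10/71 + 5/(-77))/4 = (-20*1/71 + 5*(-1/77))/4 = (-20/71 - 5/77)/4 = (¼)*(-1895/5467) = -1895/21868 ≈ -0.086656)
F + G = -1895/21868 - 358 = -7830639/21868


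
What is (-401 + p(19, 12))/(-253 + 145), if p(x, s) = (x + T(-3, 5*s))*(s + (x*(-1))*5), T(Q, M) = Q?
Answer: 1729/108 ≈ 16.009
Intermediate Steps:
p(x, s) = (-3 + x)*(s - 5*x) (p(x, s) = (x - 3)*(s + (x*(-1))*5) = (-3 + x)*(s - x*5) = (-3 + x)*(s - 5*x))
(-401 + p(19, 12))/(-253 + 145) = (-401 + (-5*19² - 3*12 + 15*19 + 12*19))/(-253 + 145) = (-401 + (-5*361 - 36 + 285 + 228))/(-108) = (-401 + (-1805 - 36 + 285 + 228))*(-1/108) = (-401 - 1328)*(-1/108) = -1729*(-1/108) = 1729/108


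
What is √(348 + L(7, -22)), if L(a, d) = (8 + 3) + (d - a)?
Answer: √330 ≈ 18.166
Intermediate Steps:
L(a, d) = 11 + d - a (L(a, d) = 11 + (d - a) = 11 + d - a)
√(348 + L(7, -22)) = √(348 + (11 - 22 - 1*7)) = √(348 + (11 - 22 - 7)) = √(348 - 18) = √330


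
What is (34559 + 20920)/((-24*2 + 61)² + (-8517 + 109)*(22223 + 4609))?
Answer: -55479/225603287 ≈ -0.00024591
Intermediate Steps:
(34559 + 20920)/((-24*2 + 61)² + (-8517 + 109)*(22223 + 4609)) = 55479/((-48 + 61)² - 8408*26832) = 55479/(13² - 225603456) = 55479/(169 - 225603456) = 55479/(-225603287) = 55479*(-1/225603287) = -55479/225603287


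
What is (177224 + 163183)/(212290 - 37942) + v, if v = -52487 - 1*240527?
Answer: -5676229385/19372 ≈ -2.9301e+5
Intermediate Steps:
v = -293014 (v = -52487 - 240527 = -293014)
(177224 + 163183)/(212290 - 37942) + v = (177224 + 163183)/(212290 - 37942) - 293014 = 340407/174348 - 293014 = 340407*(1/174348) - 293014 = 37823/19372 - 293014 = -5676229385/19372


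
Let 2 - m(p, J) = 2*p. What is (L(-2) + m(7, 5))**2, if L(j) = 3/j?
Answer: 729/4 ≈ 182.25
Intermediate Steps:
m(p, J) = 2 - 2*p
(L(-2) + m(7, 5))**2 = (3/(-2) + (2 - 2*7))**2 = (3*(-1/2) + (2 - 14))**2 = (-3/2 - 12)**2 = (-27/2)**2 = 729/4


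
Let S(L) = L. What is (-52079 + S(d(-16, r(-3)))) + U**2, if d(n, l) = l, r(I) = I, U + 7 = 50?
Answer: -50233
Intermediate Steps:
U = 43 (U = -7 + 50 = 43)
(-52079 + S(d(-16, r(-3)))) + U**2 = (-52079 - 3) + 43**2 = -52082 + 1849 = -50233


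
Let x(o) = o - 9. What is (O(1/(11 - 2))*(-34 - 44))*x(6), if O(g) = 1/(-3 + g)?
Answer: -81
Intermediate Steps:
x(o) = -9 + o
(O(1/(11 - 2))*(-34 - 44))*x(6) = ((-34 - 44)/(-3 + 1/(11 - 2)))*(-9 + 6) = (-78/(-3 + 1/9))*(-3) = (-78/(-3 + ⅑))*(-3) = (-78/(-26/9))*(-3) = -9/26*(-78)*(-3) = 27*(-3) = -81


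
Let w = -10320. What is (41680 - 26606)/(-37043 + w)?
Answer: -15074/47363 ≈ -0.31827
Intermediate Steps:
(41680 - 26606)/(-37043 + w) = (41680 - 26606)/(-37043 - 10320) = 15074/(-47363) = 15074*(-1/47363) = -15074/47363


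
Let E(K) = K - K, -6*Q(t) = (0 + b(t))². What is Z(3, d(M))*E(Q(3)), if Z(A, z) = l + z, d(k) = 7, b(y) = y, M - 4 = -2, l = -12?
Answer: 0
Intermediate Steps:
M = 2 (M = 4 - 2 = 2)
Z(A, z) = -12 + z
Q(t) = -t²/6 (Q(t) = -(0 + t)²/6 = -t²/6)
E(K) = 0
Z(3, d(M))*E(Q(3)) = (-12 + 7)*0 = -5*0 = 0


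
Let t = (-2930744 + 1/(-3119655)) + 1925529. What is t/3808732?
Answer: -1567962000413/5940964913730 ≈ -0.26392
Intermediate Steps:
t = -3135924000826/3119655 (t = (-2930744 - 1/3119655) + 1925529 = -9142910173321/3119655 + 1925529 = -3135924000826/3119655 ≈ -1.0052e+6)
t/3808732 = -3135924000826/3119655/3808732 = -3135924000826/3119655*1/3808732 = -1567962000413/5940964913730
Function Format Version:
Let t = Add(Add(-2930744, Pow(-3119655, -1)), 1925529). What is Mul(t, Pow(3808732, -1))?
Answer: Rational(-1567962000413, 5940964913730) ≈ -0.26392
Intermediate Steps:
t = Rational(-3135924000826, 3119655) (t = Add(Add(-2930744, Rational(-1, 3119655)), 1925529) = Add(Rational(-9142910173321, 3119655), 1925529) = Rational(-3135924000826, 3119655) ≈ -1.0052e+6)
Mul(t, Pow(3808732, -1)) = Mul(Rational(-3135924000826, 3119655), Pow(3808732, -1)) = Mul(Rational(-3135924000826, 3119655), Rational(1, 3808732)) = Rational(-1567962000413, 5940964913730)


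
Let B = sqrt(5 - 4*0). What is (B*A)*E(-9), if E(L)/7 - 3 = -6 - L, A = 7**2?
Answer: 2058*sqrt(5) ≈ 4601.8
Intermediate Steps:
A = 49
E(L) = -21 - 7*L (E(L) = 21 + 7*(-6 - L) = 21 + (-42 - 7*L) = -21 - 7*L)
B = sqrt(5) (B = sqrt(5 + 0) = sqrt(5) ≈ 2.2361)
(B*A)*E(-9) = (sqrt(5)*49)*(-21 - 7*(-9)) = (49*sqrt(5))*(-21 + 63) = (49*sqrt(5))*42 = 2058*sqrt(5)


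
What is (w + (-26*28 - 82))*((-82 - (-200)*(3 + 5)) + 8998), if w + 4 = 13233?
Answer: 130598204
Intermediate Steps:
w = 13229 (w = -4 + 13233 = 13229)
(w + (-26*28 - 82))*((-82 - (-200)*(3 + 5)) + 8998) = (13229 + (-26*28 - 82))*((-82 - (-200)*(3 + 5)) + 8998) = (13229 + (-728 - 82))*((-82 - (-200)*8) + 8998) = (13229 - 810)*((-82 - 100*(-16)) + 8998) = 12419*((-82 + 1600) + 8998) = 12419*(1518 + 8998) = 12419*10516 = 130598204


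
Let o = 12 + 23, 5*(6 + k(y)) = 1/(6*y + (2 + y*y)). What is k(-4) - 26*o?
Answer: -27481/30 ≈ -916.03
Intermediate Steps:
k(y) = -6 + 1/(5*(2 + y**2 + 6*y)) (k(y) = -6 + 1/(5*(6*y + (2 + y*y))) = -6 + 1/(5*(6*y + (2 + y**2))) = -6 + 1/(5*(2 + y**2 + 6*y)))
o = 35
k(-4) - 26*o = (-59 - 180*(-4) - 30*(-4)**2)/(5*(2 + (-4)**2 + 6*(-4))) - 26*35 = (-59 + 720 - 30*16)/(5*(2 + 16 - 24)) - 910 = (1/5)*(-59 + 720 - 480)/(-6) - 910 = (1/5)*(-1/6)*181 - 910 = -181/30 - 910 = -27481/30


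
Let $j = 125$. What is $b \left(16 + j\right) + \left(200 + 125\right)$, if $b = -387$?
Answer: $-54242$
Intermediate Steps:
$b \left(16 + j\right) + \left(200 + 125\right) = - 387 \left(16 + 125\right) + \left(200 + 125\right) = \left(-387\right) 141 + 325 = -54567 + 325 = -54242$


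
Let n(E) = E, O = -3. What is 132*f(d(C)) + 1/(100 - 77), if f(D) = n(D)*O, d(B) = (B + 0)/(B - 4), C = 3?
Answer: 27325/23 ≈ 1188.0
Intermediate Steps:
d(B) = B/(-4 + B)
f(D) = -3*D (f(D) = D*(-3) = -3*D)
132*f(d(C)) + 1/(100 - 77) = 132*(-9/(-4 + 3)) + 1/(100 - 77) = 132*(-9/(-1)) + 1/23 = 132*(-9*(-1)) + 1/23 = 132*(-3*(-3)) + 1/23 = 132*9 + 1/23 = 1188 + 1/23 = 27325/23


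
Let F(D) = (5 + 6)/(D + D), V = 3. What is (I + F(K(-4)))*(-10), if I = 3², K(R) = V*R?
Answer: -1025/12 ≈ -85.417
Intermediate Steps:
K(R) = 3*R
F(D) = 11/(2*D) (F(D) = 11/((2*D)) = 11*(1/(2*D)) = 11/(2*D))
I = 9
(I + F(K(-4)))*(-10) = (9 + 11/(2*((3*(-4)))))*(-10) = (9 + (11/2)/(-12))*(-10) = (9 + (11/2)*(-1/12))*(-10) = (9 - 11/24)*(-10) = (205/24)*(-10) = -1025/12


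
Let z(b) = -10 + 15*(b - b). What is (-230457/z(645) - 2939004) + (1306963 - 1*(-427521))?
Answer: -11814743/10 ≈ -1.1815e+6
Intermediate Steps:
z(b) = -10 (z(b) = -10 + 15*0 = -10 + 0 = -10)
(-230457/z(645) - 2939004) + (1306963 - 1*(-427521)) = (-230457/(-10) - 2939004) + (1306963 - 1*(-427521)) = (-230457*(-⅒) - 2939004) + (1306963 + 427521) = (230457/10 - 2939004) + 1734484 = -29159583/10 + 1734484 = -11814743/10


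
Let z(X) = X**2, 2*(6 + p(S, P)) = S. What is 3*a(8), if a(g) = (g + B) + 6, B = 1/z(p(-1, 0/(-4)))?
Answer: 7110/169 ≈ 42.071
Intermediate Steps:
p(S, P) = -6 + S/2
B = 4/169 (B = 1/((-6 + (1/2)*(-1))**2) = 1/((-6 - 1/2)**2) = 1/((-13/2)**2) = 1/(169/4) = 4/169 ≈ 0.023669)
a(g) = 1018/169 + g (a(g) = (g + 4/169) + 6 = (4/169 + g) + 6 = 1018/169 + g)
3*a(8) = 3*(1018/169 + 8) = 3*(2370/169) = 7110/169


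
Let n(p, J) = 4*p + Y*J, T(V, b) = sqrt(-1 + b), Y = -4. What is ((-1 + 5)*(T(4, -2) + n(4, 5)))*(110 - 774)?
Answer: 10624 - 2656*I*sqrt(3) ≈ 10624.0 - 4600.3*I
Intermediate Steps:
n(p, J) = -4*J + 4*p (n(p, J) = 4*p - 4*J = -4*J + 4*p)
((-1 + 5)*(T(4, -2) + n(4, 5)))*(110 - 774) = ((-1 + 5)*(sqrt(-1 - 2) + (-4*5 + 4*4)))*(110 - 774) = (4*(sqrt(-3) + (-20 + 16)))*(-664) = (4*(I*sqrt(3) - 4))*(-664) = (4*(-4 + I*sqrt(3)))*(-664) = (-16 + 4*I*sqrt(3))*(-664) = 10624 - 2656*I*sqrt(3)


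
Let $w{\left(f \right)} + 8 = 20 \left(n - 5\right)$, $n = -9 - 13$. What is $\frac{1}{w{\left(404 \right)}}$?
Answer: $- \frac{1}{548} \approx -0.0018248$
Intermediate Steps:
$n = -22$ ($n = -9 - 13 = -22$)
$w{\left(f \right)} = -548$ ($w{\left(f \right)} = -8 + 20 \left(-22 - 5\right) = -8 + 20 \left(-27\right) = -8 - 540 = -548$)
$\frac{1}{w{\left(404 \right)}} = \frac{1}{-548} = - \frac{1}{548}$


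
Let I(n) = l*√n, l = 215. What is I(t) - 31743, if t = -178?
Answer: -31743 + 215*I*√178 ≈ -31743.0 + 2868.5*I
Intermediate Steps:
I(n) = 215*√n
I(t) - 31743 = 215*√(-178) - 31743 = 215*(I*√178) - 31743 = 215*I*√178 - 31743 = -31743 + 215*I*√178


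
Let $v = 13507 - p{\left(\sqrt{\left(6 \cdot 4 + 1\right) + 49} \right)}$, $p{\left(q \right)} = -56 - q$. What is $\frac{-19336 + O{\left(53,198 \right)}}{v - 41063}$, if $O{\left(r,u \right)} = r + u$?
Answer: $\frac{262418750}{378124963} + \frac{19085 \sqrt{74}}{756249926} \approx 0.69422$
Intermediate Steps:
$v = 13563 + \sqrt{74}$ ($v = 13507 - \left(-56 - \sqrt{\left(6 \cdot 4 + 1\right) + 49}\right) = 13507 - \left(-56 - \sqrt{\left(24 + 1\right) + 49}\right) = 13507 - \left(-56 - \sqrt{25 + 49}\right) = 13507 - \left(-56 - \sqrt{74}\right) = 13507 + \left(56 + \sqrt{74}\right) = 13563 + \sqrt{74} \approx 13572.0$)
$\frac{-19336 + O{\left(53,198 \right)}}{v - 41063} = \frac{-19336 + \left(53 + 198\right)}{\left(13563 + \sqrt{74}\right) - 41063} = \frac{-19336 + 251}{-27500 + \sqrt{74}} = - \frac{19085}{-27500 + \sqrt{74}}$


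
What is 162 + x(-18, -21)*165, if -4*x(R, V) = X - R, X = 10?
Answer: -993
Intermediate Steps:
x(R, V) = -5/2 + R/4 (x(R, V) = -(10 - R)/4 = -5/2 + R/4)
162 + x(-18, -21)*165 = 162 + (-5/2 + (¼)*(-18))*165 = 162 + (-5/2 - 9/2)*165 = 162 - 7*165 = 162 - 1155 = -993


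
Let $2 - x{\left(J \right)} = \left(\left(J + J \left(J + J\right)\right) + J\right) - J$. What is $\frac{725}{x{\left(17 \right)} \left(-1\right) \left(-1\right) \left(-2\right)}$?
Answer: $\frac{725}{1186} \approx 0.6113$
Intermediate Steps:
$x{\left(J \right)} = 2 - J - 2 J^{2}$ ($x{\left(J \right)} = 2 - \left(\left(\left(J + J \left(J + J\right)\right) + J\right) - J\right) = 2 - \left(\left(\left(J + J 2 J\right) + J\right) - J\right) = 2 - \left(\left(\left(J + 2 J^{2}\right) + J\right) - J\right) = 2 - \left(\left(2 J + 2 J^{2}\right) - J\right) = 2 - \left(J + 2 J^{2}\right) = 2 - J - 2 J^{2}$)
$\frac{725}{x{\left(17 \right)} \left(-1\right) \left(-1\right) \left(-2\right)} = \frac{725}{\left(2 - 17 - 2 \cdot 17^{2}\right) \left(-1\right) \left(-1\right) \left(-2\right)} = \frac{725}{\left(2 - 17 - 578\right) 1 \left(-2\right)} = \frac{725}{\left(2 - 17 - 578\right) \left(-2\right)} = \frac{725}{\left(-593\right) \left(-2\right)} = \frac{725}{1186}$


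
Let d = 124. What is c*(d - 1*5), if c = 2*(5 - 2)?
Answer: 714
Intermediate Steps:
c = 6 (c = 2*3 = 6)
c*(d - 1*5) = 6*(124 - 1*5) = 6*(124 - 5) = 6*119 = 714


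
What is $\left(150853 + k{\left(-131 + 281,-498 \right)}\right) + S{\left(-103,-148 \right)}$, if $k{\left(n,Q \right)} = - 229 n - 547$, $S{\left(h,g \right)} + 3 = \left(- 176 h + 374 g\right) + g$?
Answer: $78581$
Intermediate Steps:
$S{\left(h,g \right)} = -3 - 176 h + 375 g$ ($S{\left(h,g \right)} = -3 + \left(\left(- 176 h + 374 g\right) + g\right) = -3 + \left(- 176 h + 375 g\right) = -3 - 176 h + 375 g$)
$k{\left(n,Q \right)} = -547 - 229 n$
$\left(150853 + k{\left(-131 + 281,-498 \right)}\right) + S{\left(-103,-148 \right)} = \left(150853 - \left(547 + 229 \left(-131 + 281\right)\right)\right) - 37375 = \left(150853 - 34897\right) - 37375 = 115956 - 37375 = 78581$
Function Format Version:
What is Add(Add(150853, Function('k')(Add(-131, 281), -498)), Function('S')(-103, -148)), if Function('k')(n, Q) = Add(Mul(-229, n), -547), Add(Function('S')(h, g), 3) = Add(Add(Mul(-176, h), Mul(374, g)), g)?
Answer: 78581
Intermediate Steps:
Function('S')(h, g) = Add(-3, Mul(-176, h), Mul(375, g)) (Function('S')(h, g) = Add(-3, Add(Add(Mul(-176, h), Mul(374, g)), g)) = Add(-3, Add(Mul(-176, h), Mul(375, g))) = Add(-3, Mul(-176, h), Mul(375, g)))
Function('k')(n, Q) = Add(-547, Mul(-229, n))
Add(Add(150853, Function('k')(Add(-131, 281), -498)), Function('S')(-103, -148)) = Add(Add(150853, Add(-547, Mul(-229, Add(-131, 281)))), Add(-3, Mul(-176, -103), Mul(375, -148))) = Add(Add(150853, Add(-547, Mul(-229, 150))), Add(-3, 18128, -55500)) = Add(Add(150853, Add(-547, -34350)), -37375) = Add(Add(150853, -34897), -37375) = Add(115956, -37375) = 78581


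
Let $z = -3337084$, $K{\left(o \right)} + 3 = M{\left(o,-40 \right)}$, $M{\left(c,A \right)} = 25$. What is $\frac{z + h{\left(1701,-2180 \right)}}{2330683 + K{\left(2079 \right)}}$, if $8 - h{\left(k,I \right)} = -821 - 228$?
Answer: $- \frac{3336027}{2330705} \approx -1.4313$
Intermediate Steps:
$K{\left(o \right)} = 22$ ($K{\left(o \right)} = -3 + 25 = 22$)
$h{\left(k,I \right)} = 1057$ ($h{\left(k,I \right)} = 8 - \left(-821 - 228\right) = 8 - -1049 = 8 + 1049 = 1057$)
$\frac{z + h{\left(1701,-2180 \right)}}{2330683 + K{\left(2079 \right)}} = \frac{-3337084 + 1057}{2330683 + 22} = - \frac{3336027}{2330705}$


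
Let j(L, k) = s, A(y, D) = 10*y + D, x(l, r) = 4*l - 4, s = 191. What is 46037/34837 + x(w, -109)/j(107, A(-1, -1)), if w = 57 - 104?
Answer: 2104363/6653867 ≈ 0.31626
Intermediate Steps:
w = -47
x(l, r) = -4 + 4*l
A(y, D) = D + 10*y
j(L, k) = 191
46037/34837 + x(w, -109)/j(107, A(-1, -1)) = 46037/34837 + (-4 + 4*(-47))/191 = 46037*(1/34837) + (-4 - 188)*(1/191) = 46037/34837 - 192*1/191 = 46037/34837 - 192/191 = 2104363/6653867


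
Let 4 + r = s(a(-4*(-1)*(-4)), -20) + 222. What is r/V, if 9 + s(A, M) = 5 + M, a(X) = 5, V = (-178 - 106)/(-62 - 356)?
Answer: 20273/71 ≈ 285.54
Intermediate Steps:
V = 142/209 (V = -284/(-418) = -284*(-1/418) = 142/209 ≈ 0.67943)
s(A, M) = -4 + M (s(A, M) = -9 + (5 + M) = -4 + M)
r = 194 (r = -4 + ((-4 - 20) + 222) = -4 + (-24 + 222) = -4 + 198 = 194)
r/V = 194/(142/209) = 194*(209/142) = 20273/71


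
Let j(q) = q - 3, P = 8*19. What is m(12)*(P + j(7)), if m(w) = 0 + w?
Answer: 1872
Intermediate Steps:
P = 152
j(q) = -3 + q
m(w) = w
m(12)*(P + j(7)) = 12*(152 + (-3 + 7)) = 12*(152 + 4) = 12*156 = 1872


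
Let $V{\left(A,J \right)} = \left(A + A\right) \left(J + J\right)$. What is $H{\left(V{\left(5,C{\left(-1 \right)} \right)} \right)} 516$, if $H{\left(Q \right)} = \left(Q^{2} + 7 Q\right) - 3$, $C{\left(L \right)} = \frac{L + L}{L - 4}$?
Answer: $60372$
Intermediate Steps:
$C{\left(L \right)} = \frac{2 L}{-4 + L}$
$V{\left(A,J \right)} = 4 A J$ ($V{\left(A,J \right)} = 2 A 2 J = 4 A J$)
$H{\left(Q \right)} = -3 + Q^{2} + 7 Q$
$H{\left(V{\left(5,C{\left(-1 \right)} \right)} \right)} 516 = \left(-3 + \left(4 \cdot 5 \cdot 2 \left(-1\right) \frac{1}{-4 - 1}\right)^{2} + 7 \cdot 4 \cdot 5 \cdot 2 \left(-1\right) \frac{1}{-4 - 1}\right) 516 = \left(-3 + \left(4 \cdot 5 \cdot 2 \left(-1\right) \frac{1}{-5}\right)^{2} + 7 \cdot 4 \cdot 5 \cdot 2 \left(-1\right) \frac{1}{-5}\right) 516 = \left(-3 + \left(4 \cdot 5 \cdot 2 \left(-1\right) \left(- \frac{1}{5}\right)\right)^{2} + 7 \cdot 4 \cdot 5 \cdot 2 \left(-1\right) \left(- \frac{1}{5}\right)\right) 516 = \left(-3 + \left(4 \cdot 5 \cdot \frac{2}{5}\right)^{2} + 7 \cdot 4 \cdot 5 \cdot \frac{2}{5}\right) 516 = \left(-3 + 8^{2} + 7 \cdot 8\right) 516 = \left(-3 + 64 + 56\right) 516 = 117 \cdot 516 = 60372$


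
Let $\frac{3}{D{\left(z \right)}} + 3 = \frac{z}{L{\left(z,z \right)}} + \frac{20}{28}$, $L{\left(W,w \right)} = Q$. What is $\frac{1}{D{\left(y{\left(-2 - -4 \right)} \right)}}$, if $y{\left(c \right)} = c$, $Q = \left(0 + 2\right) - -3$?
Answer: $- \frac{22}{35} \approx -0.62857$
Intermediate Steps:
$Q = 5$ ($Q = 2 + 3 = 5$)
$L{\left(W,w \right)} = 5$
$D{\left(z \right)} = \frac{3}{- \frac{16}{7} + \frac{z}{5}}$ ($D{\left(z \right)} = \frac{3}{-3 + \left(\frac{z}{5} + \frac{20}{28}\right)} = \frac{3}{-3 + \left(z \frac{1}{5} + 20 \cdot \frac{1}{28}\right)} = \frac{3}{-3 + \left(\frac{z}{5} + \frac{5}{7}\right)} = \frac{3}{-3 + \left(\frac{5}{7} + \frac{z}{5}\right)} = \frac{3}{- \frac{16}{7} + \frac{z}{5}}$)
$\frac{1}{D{\left(y{\left(-2 - -4 \right)} \right)}} = \frac{1}{105 \frac{1}{-80 + 7 \left(-2 - -4\right)}} = \frac{1}{105 \frac{1}{-80 + 7 \left(-2 + 4\right)}} = \frac{1}{105 \frac{1}{-80 + 7 \cdot 2}} = \frac{1}{105 \frac{1}{-80 + 14}} = \frac{1}{105 \frac{1}{-66}} = \frac{1}{105 \left(- \frac{1}{66}\right)} = \frac{1}{- \frac{35}{22}} = - \frac{22}{35}$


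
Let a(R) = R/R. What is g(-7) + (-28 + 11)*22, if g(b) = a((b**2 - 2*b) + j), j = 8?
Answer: -373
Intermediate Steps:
a(R) = 1
g(b) = 1
g(-7) + (-28 + 11)*22 = 1 + (-28 + 11)*22 = 1 - 17*22 = 1 - 374 = -373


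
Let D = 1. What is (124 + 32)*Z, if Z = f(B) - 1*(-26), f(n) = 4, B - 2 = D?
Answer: 4680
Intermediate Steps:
B = 3 (B = 2 + 1 = 3)
Z = 30 (Z = 4 - 1*(-26) = 4 + 26 = 30)
(124 + 32)*Z = (124 + 32)*30 = 156*30 = 4680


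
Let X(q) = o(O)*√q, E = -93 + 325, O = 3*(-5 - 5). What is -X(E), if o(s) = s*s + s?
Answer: -1740*√58 ≈ -13251.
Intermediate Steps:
O = -30 (O = 3*(-10) = -30)
o(s) = s + s² (o(s) = s² + s = s + s²)
E = 232
X(q) = 870*√q (X(q) = (-30*(1 - 30))*√q = (-30*(-29))*√q = 870*√q)
-X(E) = -870*√232 = -870*2*√58 = -1740*√58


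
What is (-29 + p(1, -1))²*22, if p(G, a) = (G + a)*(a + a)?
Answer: 18502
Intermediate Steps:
p(G, a) = 2*a*(G + a) (p(G, a) = (G + a)*(2*a) = 2*a*(G + a))
(-29 + p(1, -1))²*22 = (-29 + 2*(-1)*(1 - 1))²*22 = (-29 + 2*(-1)*0)²*22 = (-29 + 0)²*22 = (-29)²*22 = 841*22 = 18502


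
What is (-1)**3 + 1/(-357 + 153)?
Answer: -205/204 ≈ -1.0049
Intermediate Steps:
(-1)**3 + 1/(-357 + 153) = -1 + 1/(-204) = -1 - 1/204 = -205/204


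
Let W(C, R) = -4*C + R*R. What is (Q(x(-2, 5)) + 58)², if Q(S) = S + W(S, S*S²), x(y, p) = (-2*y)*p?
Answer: 4095999744000004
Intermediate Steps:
W(C, R) = R² - 4*C (W(C, R) = -4*C + R² = R² - 4*C)
x(y, p) = -2*p*y
Q(S) = S⁶ - 3*S (Q(S) = S + ((S*S²)² - 4*S) = S + ((S³)² - 4*S) = S + (S⁶ - 4*S) = S⁶ - 3*S)
(Q(x(-2, 5)) + 58)² = ((-2*5*(-2))*(-3 + (-2*5*(-2))⁵) + 58)² = (20*(-3 + 20⁵) + 58)² = (20*(-3 + 3200000) + 58)² = (20*3199997 + 58)² = (63999940 + 58)² = 63999998² = 4095999744000004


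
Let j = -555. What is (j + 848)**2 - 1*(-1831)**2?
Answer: -3266712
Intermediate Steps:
(j + 848)**2 - 1*(-1831)**2 = (-555 + 848)**2 - 1*(-1831)**2 = 293**2 - 1*3352561 = 85849 - 3352561 = -3266712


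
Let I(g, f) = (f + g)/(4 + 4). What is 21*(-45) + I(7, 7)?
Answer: -3773/4 ≈ -943.25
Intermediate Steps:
I(g, f) = f/8 + g/8 (I(g, f) = (f + g)/8 = (f + g)*(⅛) = f/8 + g/8)
21*(-45) + I(7, 7) = 21*(-45) + ((⅛)*7 + (⅛)*7) = -945 + (7/8 + 7/8) = -945 + 7/4 = -3773/4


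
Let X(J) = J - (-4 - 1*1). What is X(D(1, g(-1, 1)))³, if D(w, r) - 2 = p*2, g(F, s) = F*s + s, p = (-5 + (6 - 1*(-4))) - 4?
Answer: 729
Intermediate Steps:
p = 1 (p = (-5 + (6 + 4)) - 4 = (-5 + 10) - 4 = 5 - 4 = 1)
g(F, s) = s + F*s
D(w, r) = 4 (D(w, r) = 2 + 1*2 = 2 + 2 = 4)
X(J) = 5 + J (X(J) = J - (-4 - 1) = J - 1*(-5) = J + 5 = 5 + J)
X(D(1, g(-1, 1)))³ = (5 + 4)³ = 9³ = 729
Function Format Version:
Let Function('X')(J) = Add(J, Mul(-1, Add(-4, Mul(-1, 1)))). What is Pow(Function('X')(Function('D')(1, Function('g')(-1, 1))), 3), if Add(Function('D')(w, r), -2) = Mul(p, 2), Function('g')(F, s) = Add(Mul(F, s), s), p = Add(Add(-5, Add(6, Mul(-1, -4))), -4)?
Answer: 729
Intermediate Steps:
p = 1 (p = Add(Add(-5, Add(6, 4)), -4) = Add(Add(-5, 10), -4) = Add(5, -4) = 1)
Function('g')(F, s) = Add(s, Mul(F, s))
Function('D')(w, r) = 4 (Function('D')(w, r) = Add(2, Mul(1, 2)) = Add(2, 2) = 4)
Function('X')(J) = Add(5, J) (Function('X')(J) = Add(J, Mul(-1, Add(-4, -1))) = Add(J, Mul(-1, -5)) = Add(J, 5) = Add(5, J))
Pow(Function('X')(Function('D')(1, Function('g')(-1, 1))), 3) = Pow(Add(5, 4), 3) = Pow(9, 3) = 729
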